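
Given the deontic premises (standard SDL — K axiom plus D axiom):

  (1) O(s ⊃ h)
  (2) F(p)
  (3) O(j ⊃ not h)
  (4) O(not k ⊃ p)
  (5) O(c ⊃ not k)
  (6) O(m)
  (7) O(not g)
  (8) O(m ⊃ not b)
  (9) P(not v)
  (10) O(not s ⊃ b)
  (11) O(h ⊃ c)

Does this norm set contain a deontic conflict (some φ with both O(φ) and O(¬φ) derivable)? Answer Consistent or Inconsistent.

Inconsistent

Premise 2 is F(p), i.e. O(not p).
Premise 4 is O(not k ⊃ p); contrapositively O(not p ⊃ k). Since O(not p) holds, K gives O(k).
The contrapositive of premise 5 (O(c ⊃ not k)) is O(k ⊃ not c), and O(k) is already established, so O(not c).
The contrapositive of premise 11 (O(h ⊃ c)) is O(not c ⊃ not h), and O(not c) is already established, so O(not h).
The contrapositive of premise 1 (O(s ⊃ h)) is O(not h ⊃ not s), and O(not h) is already established, so O(not s).
From O(not s) and premise 10, O(not s ⊃ b), we obtain O(b).
Premise 8, O(m ⊃ not b), contraposes to O(b ⊃ not m); with O(b) we get O(not m).
However, premise 6 gives O(m).
We now have both O(not m) and O(m) — m is simultaneously obligatory and forbidden, violating the D-axiom.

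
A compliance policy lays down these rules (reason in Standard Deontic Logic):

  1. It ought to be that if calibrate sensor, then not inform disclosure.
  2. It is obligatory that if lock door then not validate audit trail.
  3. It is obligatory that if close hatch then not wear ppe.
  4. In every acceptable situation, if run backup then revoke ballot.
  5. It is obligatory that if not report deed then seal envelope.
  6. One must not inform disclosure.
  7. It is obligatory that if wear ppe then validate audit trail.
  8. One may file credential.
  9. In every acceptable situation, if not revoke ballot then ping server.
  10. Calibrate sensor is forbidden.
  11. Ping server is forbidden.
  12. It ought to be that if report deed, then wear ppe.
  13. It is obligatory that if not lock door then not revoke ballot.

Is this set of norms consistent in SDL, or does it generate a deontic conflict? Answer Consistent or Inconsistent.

Consistent

Premise 1 is O(calibrate_sensor → ¬inform_disclosure); even if O(¬inform_disclosure) held, inferring O(calibrate_sensor) would be affirming the consequent — invalid.
So O(calibrate_sensor) is not derivable, and the apparent clash with O(¬calibrate_sensor) does not arise.
A world satisfying every obligation exists (e.g. calibrate_sensor=false, close_hatch=false, file_credential=false, inform_disclosure=false, lock_door=true, ping_server=false, report_deed=false, revoke_ballot=true, run_backup=false, seal_envelope=true, validate_audit_trail=false, wear_ppe=false); no atom is both obligatory and forbidden, so the set is consistent.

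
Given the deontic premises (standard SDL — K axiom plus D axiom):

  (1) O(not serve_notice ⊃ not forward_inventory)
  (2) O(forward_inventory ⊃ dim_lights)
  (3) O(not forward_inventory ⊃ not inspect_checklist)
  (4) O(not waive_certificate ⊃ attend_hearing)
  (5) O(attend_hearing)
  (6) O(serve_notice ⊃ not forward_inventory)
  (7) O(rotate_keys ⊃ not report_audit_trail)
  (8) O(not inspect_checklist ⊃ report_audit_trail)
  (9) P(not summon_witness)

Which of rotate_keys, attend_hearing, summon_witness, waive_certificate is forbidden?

By case analysis on not serve_notice: premise 1 gives O(not serve_notice ⊃ not forward_inventory) and premise 6 gives O(serve_notice ⊃ not forward_inventory), so O(not forward_inventory) either way.
With premise 3, O(not forward_inventory ⊃ not inspect_checklist), the K-axiom yields O(not inspect_checklist).
Premise 8 is O(not inspect_checklist ⊃ report_audit_trail); since O(not inspect_checklist), deontic closure gives O(report_audit_trail).
Premise 7, O(rotate_keys ⊃ not report_audit_trail), contraposes to O(report_audit_trail ⊃ not rotate_keys); with O(report_audit_trail) we get O(not rotate_keys).
So O(not rotate_keys) holds, i.e. rotate_keys is forbidden. None of the other listed options is forbidden under the premises.

rotate_keys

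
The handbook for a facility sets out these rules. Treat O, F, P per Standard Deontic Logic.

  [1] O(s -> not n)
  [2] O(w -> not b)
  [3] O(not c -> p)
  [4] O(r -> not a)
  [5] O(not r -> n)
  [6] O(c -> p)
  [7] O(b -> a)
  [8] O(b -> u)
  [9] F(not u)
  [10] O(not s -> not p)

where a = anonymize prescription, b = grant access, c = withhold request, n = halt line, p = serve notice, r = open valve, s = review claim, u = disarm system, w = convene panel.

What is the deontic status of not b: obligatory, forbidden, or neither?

Obligatory

Premises 6 and 3 are O(c -> p) and O(not c -> p); every ideal world satisfies c or not c, so in either case p holds — hence O(p).
Premise 10 is O(not s -> not p); contrapositively O(p -> s). Since O(p) holds, K gives O(s).
With premise 1, O(s -> not n), the K-axiom yields O(not n).
Premise 5 is O(not r -> n); contrapositively O(not n -> r). Since O(not n) holds, K gives O(r).
Applying K to premise 4 (O(r -> not a)) and O(r) yields O(not a).
Premise 7 is O(b -> a); contrapositively O(not a -> not b). Since O(not a) holds, K gives O(not b).
Premises 2, 8, 9 do not contribute to this derivation.
Hence not b is obligatory.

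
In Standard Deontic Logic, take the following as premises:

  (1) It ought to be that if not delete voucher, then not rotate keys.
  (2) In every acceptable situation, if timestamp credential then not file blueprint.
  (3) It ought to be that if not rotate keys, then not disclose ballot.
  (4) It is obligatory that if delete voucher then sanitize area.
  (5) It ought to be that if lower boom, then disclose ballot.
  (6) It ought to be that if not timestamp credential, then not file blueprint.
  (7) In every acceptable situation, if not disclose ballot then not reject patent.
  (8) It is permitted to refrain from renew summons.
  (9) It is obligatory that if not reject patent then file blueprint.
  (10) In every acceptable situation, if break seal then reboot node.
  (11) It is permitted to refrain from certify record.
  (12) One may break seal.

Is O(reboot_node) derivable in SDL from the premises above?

Premise 10 is O(break_seal → reboot_node), but O(break_seal) is not derivable from the premises (the permission P(break_seal) asserts only ¬O(¬break_seal), not O(break_seal)), so it does not yield O(reboot_node).
No other premise forces O(reboot_node). An ideal world satisfying every premise can still have reboot_node false, so O(reboot_node) is not derivable.

No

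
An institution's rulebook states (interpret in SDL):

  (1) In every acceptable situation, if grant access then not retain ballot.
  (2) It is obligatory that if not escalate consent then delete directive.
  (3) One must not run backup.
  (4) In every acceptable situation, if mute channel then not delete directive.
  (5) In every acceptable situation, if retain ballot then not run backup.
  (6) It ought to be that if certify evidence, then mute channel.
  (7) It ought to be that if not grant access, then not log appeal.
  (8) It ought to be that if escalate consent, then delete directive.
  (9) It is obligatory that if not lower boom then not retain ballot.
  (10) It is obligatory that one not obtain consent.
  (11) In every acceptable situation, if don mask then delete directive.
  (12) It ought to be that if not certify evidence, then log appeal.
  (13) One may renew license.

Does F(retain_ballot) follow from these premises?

Yes

Premises 2 and 8 are O(¬escalate_consent → delete_directive) and O(escalate_consent → delete_directive); every ideal world satisfies ¬escalate_consent or escalate_consent, so in either case delete_directive holds — hence O(delete_directive).
The contrapositive of premise 4 (O(mute_channel → ¬delete_directive)) is O(delete_directive → ¬mute_channel), and O(delete_directive) is already established, so O(¬mute_channel).
Premise 6 is O(certify_evidence → mute_channel); contrapositively O(¬mute_channel → ¬certify_evidence). Since O(¬mute_channel) holds, K gives O(¬certify_evidence).
Applying K to premise 12 (O(¬certify_evidence → log_appeal)) and O(¬certify_evidence) yields O(log_appeal).
The contrapositive of premise 7 (O(¬grant_access → ¬log_appeal)) is O(log_appeal → grant_access), and O(log_appeal) is already established, so O(grant_access).
With premise 1, O(grant_access → ¬retain_ballot), the K-axiom yields O(¬retain_ballot).
Premises 3, 5, 9, 10, 11, 13 do not contribute to this derivation.
So O(¬retain_ballot) holds, i.e. F(retain_ballot). The claim follows.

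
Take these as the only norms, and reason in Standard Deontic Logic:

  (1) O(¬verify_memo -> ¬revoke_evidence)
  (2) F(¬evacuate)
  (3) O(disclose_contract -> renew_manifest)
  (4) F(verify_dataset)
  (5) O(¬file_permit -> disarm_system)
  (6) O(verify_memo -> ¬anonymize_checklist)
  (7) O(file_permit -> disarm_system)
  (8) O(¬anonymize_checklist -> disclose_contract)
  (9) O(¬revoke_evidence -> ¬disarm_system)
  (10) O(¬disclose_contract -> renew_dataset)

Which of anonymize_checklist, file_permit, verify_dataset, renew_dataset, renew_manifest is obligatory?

Premises 7 and 5 cover both cases: O(file_permit -> disarm_system) and O(¬file_permit -> disarm_system). Since file_permit ∨ ¬file_permit is a tautology, O(disarm_system) follows.
Premise 9 is O(¬revoke_evidence -> ¬disarm_system); contrapositively O(disarm_system -> revoke_evidence). Since O(disarm_system) holds, K gives O(revoke_evidence).
Premise 1, O(¬verify_memo -> ¬revoke_evidence), contraposes to O(revoke_evidence -> verify_memo); with O(revoke_evidence) we get O(verify_memo).
With premise 6, O(verify_memo -> ¬anonymize_checklist), the K-axiom yields O(¬anonymize_checklist).
With premise 8, O(¬anonymize_checklist -> disclose_contract), the K-axiom yields O(disclose_contract).
Applying K to premise 3 (O(disclose_contract -> renew_manifest)) and O(disclose_contract) yields O(renew_manifest).
So O(renew_manifest) holds — renew_manifest is obligatory. None of the other listed options is made obligatory by any chain of premises.

renew_manifest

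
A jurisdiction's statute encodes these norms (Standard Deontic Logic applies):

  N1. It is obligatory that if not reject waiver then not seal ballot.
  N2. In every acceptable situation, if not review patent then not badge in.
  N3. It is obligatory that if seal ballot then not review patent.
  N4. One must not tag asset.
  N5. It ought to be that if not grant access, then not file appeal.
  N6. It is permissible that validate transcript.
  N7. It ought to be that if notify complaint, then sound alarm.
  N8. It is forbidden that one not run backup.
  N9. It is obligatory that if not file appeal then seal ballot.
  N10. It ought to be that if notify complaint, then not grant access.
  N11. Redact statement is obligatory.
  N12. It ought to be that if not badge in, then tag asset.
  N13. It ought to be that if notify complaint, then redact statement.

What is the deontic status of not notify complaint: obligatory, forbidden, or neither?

Obligatory

Premise 4, F(tag_asset), is equivalent to O(¬tag_asset).
Premise 12, O(¬badge_in → tag_asset), contraposes to O(¬tag_asset → badge_in); with O(¬tag_asset) we get O(badge_in).
Premise 2 is O(¬review_patent → ¬badge_in); contrapositively O(badge_in → review_patent). Since O(badge_in) holds, K gives O(review_patent).
Premise 3 is O(seal_ballot → ¬review_patent); contrapositively O(review_patent → ¬seal_ballot). Since O(review_patent) holds, K gives O(¬seal_ballot).
Premise 9 is O(¬file_appeal → seal_ballot); contrapositively O(¬seal_ballot → file_appeal). Since O(¬seal_ballot) holds, K gives O(file_appeal).
Premise 5 is O(¬grant_access → ¬file_appeal); contrapositively O(file_appeal → grant_access). Since O(file_appeal) holds, K gives O(grant_access).
The contrapositive of premise 10 (O(notify_complaint → ¬grant_access)) is O(grant_access → ¬notify_complaint), and O(grant_access) is already established, so O(¬notify_complaint).
Premises 1, 6, 7, 8, 11, 13 do not contribute to this derivation.
Hence ¬notify_complaint is obligatory.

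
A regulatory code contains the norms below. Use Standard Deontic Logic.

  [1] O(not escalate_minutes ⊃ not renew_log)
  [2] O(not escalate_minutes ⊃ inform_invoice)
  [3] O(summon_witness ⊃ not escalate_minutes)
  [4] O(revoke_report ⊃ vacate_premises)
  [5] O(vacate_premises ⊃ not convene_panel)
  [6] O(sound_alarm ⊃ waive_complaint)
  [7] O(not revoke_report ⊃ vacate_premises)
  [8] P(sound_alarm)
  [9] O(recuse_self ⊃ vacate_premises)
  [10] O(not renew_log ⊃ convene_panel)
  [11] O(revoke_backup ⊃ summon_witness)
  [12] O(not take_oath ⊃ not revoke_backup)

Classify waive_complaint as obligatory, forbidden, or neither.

Premise 6 is O(sound_alarm ⊃ waive_complaint), but O(sound_alarm) is not derivable from the premises (the permission P(sound_alarm) asserts only not O(not sound_alarm), not O(sound_alarm)), so it does not yield O(waive_complaint).
No premise or chain of K-axiom applications forces O(waive_complaint), and none forces O(not waive_complaint). So waive_complaint is neither obligatory nor forbidden under these norms.

Neither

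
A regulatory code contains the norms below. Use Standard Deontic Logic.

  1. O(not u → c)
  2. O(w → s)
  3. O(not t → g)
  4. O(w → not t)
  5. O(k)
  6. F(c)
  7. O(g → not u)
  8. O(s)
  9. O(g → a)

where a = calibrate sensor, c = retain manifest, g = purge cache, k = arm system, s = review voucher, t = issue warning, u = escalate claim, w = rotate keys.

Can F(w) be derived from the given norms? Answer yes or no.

Yes

Premise 6 is F(c), i.e. O(not c).
Premise 1 is O(not u → c); contrapositively O(not c → u). Since O(not c) holds, K gives O(u).
The contrapositive of premise 7 (O(g → not u)) is O(u → not g), and O(u) is already established, so O(not g).
Premise 3, O(not t → g), contraposes to O(not g → t); with O(not g) we get O(t).
Premise 4, O(w → not t), contraposes to O(t → not w); with O(t) we get O(not w).
Premises 2, 5, 8, 9 do not contribute to this derivation.
So O(not w) holds, i.e. F(w). The claim follows.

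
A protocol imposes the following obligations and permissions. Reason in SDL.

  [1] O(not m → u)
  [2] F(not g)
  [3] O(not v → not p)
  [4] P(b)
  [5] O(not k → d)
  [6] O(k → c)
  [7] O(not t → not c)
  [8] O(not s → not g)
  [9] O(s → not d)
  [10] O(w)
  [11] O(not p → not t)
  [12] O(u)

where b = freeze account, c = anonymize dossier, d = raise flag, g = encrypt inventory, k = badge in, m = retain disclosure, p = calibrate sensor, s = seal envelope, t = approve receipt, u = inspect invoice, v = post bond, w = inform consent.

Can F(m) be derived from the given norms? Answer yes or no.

No

Premise 1 is O(not m → u); even if O(u) held, inferring O(not m) would be affirming the consequent — invalid.
No other premise forces O(not m). An ideal world satisfying every premise can still have m true, so F(m) is not derivable.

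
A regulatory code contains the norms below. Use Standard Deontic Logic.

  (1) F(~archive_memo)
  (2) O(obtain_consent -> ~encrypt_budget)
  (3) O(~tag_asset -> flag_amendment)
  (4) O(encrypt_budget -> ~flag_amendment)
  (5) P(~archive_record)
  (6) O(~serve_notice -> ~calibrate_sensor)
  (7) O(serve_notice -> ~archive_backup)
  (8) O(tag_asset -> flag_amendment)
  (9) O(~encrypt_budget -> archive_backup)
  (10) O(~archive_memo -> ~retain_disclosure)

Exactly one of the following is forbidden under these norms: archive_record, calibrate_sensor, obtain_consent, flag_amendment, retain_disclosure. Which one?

calibrate_sensor

Premises 8 and 3 cover both cases: O(tag_asset -> flag_amendment) and O(~tag_asset -> flag_amendment). Since tag_asset ∨ ~tag_asset is a tautology, O(flag_amendment) follows.
Premise 4 is O(encrypt_budget -> ~flag_amendment); contrapositively O(flag_amendment -> ~encrypt_budget). Since O(flag_amendment) holds, K gives O(~encrypt_budget).
Applying K to premise 9 (O(~encrypt_budget -> archive_backup)) and O(~encrypt_budget) yields O(archive_backup).
Premise 7 is O(serve_notice -> ~archive_backup); contrapositively O(archive_backup -> ~serve_notice). Since O(archive_backup) holds, K gives O(~serve_notice).
With premise 6, O(~serve_notice -> ~calibrate_sensor), the K-axiom yields O(~calibrate_sensor).
So O(~calibrate_sensor) holds, i.e. calibrate_sensor is forbidden. None of the other listed options is forbidden under the premises.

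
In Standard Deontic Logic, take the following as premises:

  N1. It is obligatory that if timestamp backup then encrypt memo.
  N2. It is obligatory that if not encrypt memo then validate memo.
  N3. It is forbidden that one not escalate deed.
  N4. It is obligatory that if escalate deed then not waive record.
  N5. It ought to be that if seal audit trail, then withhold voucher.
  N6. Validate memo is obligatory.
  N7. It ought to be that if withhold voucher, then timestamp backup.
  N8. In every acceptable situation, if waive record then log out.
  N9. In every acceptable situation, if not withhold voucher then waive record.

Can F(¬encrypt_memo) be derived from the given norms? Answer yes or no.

Yes

Premise 3, F(¬escalate_deed), is equivalent to O(escalate_deed).
With premise 4, O(escalate_deed → ¬waive_record), the K-axiom yields O(¬waive_record).
Premise 9, O(¬withhold_voucher → waive_record), contraposes to O(¬waive_record → withhold_voucher); with O(¬waive_record) we get O(withhold_voucher).
With premise 7, O(withhold_voucher → timestamp_backup), the K-axiom yields O(timestamp_backup).
With premise 1, O(timestamp_backup → encrypt_memo), the K-axiom yields O(encrypt_memo).
Premises 2, 5, 6, 8 do not contribute to this derivation.
So O(encrypt_memo) holds, i.e. F(¬encrypt_memo). The claim follows.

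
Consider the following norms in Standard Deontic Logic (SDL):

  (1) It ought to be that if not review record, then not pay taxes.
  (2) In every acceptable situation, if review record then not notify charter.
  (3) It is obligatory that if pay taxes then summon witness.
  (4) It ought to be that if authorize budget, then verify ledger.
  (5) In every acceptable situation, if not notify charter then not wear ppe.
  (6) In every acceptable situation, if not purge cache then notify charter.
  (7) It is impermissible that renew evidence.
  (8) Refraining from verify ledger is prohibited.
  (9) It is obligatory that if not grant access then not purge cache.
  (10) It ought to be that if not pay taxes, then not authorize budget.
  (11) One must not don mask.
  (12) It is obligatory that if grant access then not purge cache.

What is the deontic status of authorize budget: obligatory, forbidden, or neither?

Forbidden

Premises 12 and 9 are O(grant_access → ¬purge_cache) and O(¬grant_access → ¬purge_cache); every ideal world satisfies grant_access or ¬grant_access, so in either case ¬purge_cache holds — hence O(¬purge_cache).
From O(¬purge_cache) and premise 6, O(¬purge_cache → notify_charter), we obtain O(notify_charter).
Premise 2 is O(review_record → ¬notify_charter); contrapositively O(notify_charter → ¬review_record). Since O(notify_charter) holds, K gives O(¬review_record).
From O(¬review_record) and premise 1, O(¬review_record → ¬pay_taxes), we obtain O(¬pay_taxes).
Premise 10 is O(¬pay_taxes → ¬authorize_budget); since O(¬pay_taxes), deontic closure gives O(¬authorize_budget).
Premises 3, 4, 5, 7, 8, 11 do not contribute to this derivation.
Thus O(¬authorize_budget), which is F(authorize_budget): authorize_budget is forbidden.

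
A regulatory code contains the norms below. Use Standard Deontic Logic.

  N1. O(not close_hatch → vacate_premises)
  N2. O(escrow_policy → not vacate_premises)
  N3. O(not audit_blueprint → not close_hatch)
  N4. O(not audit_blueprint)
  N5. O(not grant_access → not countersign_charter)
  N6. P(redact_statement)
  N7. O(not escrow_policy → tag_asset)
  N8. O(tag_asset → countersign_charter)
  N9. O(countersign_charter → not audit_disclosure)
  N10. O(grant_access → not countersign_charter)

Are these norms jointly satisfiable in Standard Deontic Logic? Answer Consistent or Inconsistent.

Inconsistent

Premises 5 and 10 are O(not grant_access → not countersign_charter) and O(grant_access → not countersign_charter); every ideal world satisfies not grant_access or grant_access, so in either case not countersign_charter holds — hence O(not countersign_charter).
The contrapositive of premise 8 (O(tag_asset → countersign_charter)) is O(not countersign_charter → not tag_asset), and O(not countersign_charter) is already established, so O(not tag_asset).
The contrapositive of premise 7 (O(not escrow_policy → tag_asset)) is O(not tag_asset → escrow_policy), and O(not tag_asset) is already established, so O(escrow_policy).
Applying K to premise 2 (O(escrow_policy → not vacate_premises)) and O(escrow_policy) yields O(not vacate_premises).
The contrapositive of premise 1 (O(not close_hatch → vacate_premises)) is O(not vacate_premises → close_hatch), and O(not vacate_premises) is already established, so O(close_hatch).
The contrapositive of premise 3 (O(not audit_blueprint → not close_hatch)) is O(close_hatch → audit_blueprint), and O(close_hatch) is already established, so O(audit_blueprint).
But premise 4 directly asserts O(not audit_blueprint).
We now have both O(audit_blueprint) and O(not audit_blueprint) — audit_blueprint is simultaneously obligatory and forbidden, violating the D-axiom.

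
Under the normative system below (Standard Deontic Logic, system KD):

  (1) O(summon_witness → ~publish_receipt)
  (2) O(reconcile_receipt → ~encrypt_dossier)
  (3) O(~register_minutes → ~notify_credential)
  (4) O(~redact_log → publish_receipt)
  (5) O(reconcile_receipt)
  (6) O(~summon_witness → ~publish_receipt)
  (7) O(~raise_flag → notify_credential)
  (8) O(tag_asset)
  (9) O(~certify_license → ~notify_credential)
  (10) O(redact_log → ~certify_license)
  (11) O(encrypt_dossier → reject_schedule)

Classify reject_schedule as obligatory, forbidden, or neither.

Neither

Premise 11 is O(encrypt_dossier → reject_schedule), but O(encrypt_dossier) is not derivable from the premises, so it does not yield O(reject_schedule).
No premise or chain of K-axiom applications forces O(reject_schedule), and none forces O(~reject_schedule). So reject_schedule is neither obligatory nor forbidden under these norms.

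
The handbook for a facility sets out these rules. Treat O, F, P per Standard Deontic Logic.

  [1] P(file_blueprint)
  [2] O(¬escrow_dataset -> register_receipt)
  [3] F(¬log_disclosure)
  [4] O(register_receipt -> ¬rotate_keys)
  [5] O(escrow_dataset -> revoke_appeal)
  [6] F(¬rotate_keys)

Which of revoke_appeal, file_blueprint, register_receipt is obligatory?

Premise 6, F(¬rotate_keys), is equivalent to O(rotate_keys).
The contrapositive of premise 4 (O(register_receipt -> ¬rotate_keys)) is O(rotate_keys -> ¬register_receipt), and O(rotate_keys) is already established, so O(¬register_receipt).
Premise 2 is O(¬escrow_dataset -> register_receipt); contrapositively O(¬register_receipt -> escrow_dataset). Since O(¬register_receipt) holds, K gives O(escrow_dataset).
Applying K to premise 5 (O(escrow_dataset -> revoke_appeal)) and O(escrow_dataset) yields O(revoke_appeal).
So O(revoke_appeal) holds — revoke_appeal is obligatory. None of the other listed options is made obligatory by any chain of premises.

revoke_appeal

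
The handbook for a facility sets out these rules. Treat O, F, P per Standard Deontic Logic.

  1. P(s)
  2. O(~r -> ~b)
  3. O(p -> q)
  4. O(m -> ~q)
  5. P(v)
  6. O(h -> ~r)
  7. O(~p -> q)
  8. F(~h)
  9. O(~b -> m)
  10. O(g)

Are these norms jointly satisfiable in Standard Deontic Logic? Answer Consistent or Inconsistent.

Inconsistent

Premises 7 and 3 are O(~p -> q) and O(p -> q); every ideal world satisfies ~p or p, so in either case q holds — hence O(q).
The contrapositive of premise 4 (O(m -> ~q)) is O(q -> ~m), and O(q) is already established, so O(~m).
Premise 9, O(~b -> m), contraposes to O(~m -> b); with O(~m) we get O(b).
The contrapositive of premise 2 (O(~r -> ~b)) is O(b -> r), and O(b) is already established, so O(r).
The contrapositive of premise 6 (O(h -> ~r)) is O(r -> ~h), and O(r) is already established, so O(~h).
But premise 8, F(~h), means O(h).
We now have both O(~h) and O(h) — h is simultaneously obligatory and forbidden, violating the D-axiom.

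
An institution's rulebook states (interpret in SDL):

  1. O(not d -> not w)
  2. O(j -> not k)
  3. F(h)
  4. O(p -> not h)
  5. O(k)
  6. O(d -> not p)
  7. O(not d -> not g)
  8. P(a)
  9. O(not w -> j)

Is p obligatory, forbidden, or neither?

Forbidden

From premise 5 we have O(k).
Premise 2, O(j -> not k), contraposes to O(k -> not j); with O(k) we get O(not j).
Premise 9 is O(not w -> j); contrapositively O(not j -> w). Since O(not j) holds, K gives O(w).
Premise 1, O(not d -> not w), contraposes to O(w -> d); with O(w) we get O(d).
Applying K to premise 6 (O(d -> not p)) and O(d) yields O(not p).
Premises 3, 4, 7, 8 do not contribute to this derivation.
Thus O(not p), which is F(p): p is forbidden.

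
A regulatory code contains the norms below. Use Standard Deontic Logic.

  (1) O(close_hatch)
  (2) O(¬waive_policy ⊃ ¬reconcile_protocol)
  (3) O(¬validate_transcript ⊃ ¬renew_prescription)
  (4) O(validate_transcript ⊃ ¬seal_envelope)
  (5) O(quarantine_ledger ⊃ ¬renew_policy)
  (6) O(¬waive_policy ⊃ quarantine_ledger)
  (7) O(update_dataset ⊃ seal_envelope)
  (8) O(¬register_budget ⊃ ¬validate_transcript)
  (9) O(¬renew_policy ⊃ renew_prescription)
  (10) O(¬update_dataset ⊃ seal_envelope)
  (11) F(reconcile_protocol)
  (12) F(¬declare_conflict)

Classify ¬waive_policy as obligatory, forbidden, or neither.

Premises 10 and 7 are O(¬update_dataset ⊃ seal_envelope) and O(update_dataset ⊃ seal_envelope); every ideal world satisfies ¬update_dataset or update_dataset, so in either case seal_envelope holds — hence O(seal_envelope).
Premise 4, O(validate_transcript ⊃ ¬seal_envelope), contraposes to O(seal_envelope ⊃ ¬validate_transcript); with O(seal_envelope) we get O(¬validate_transcript).
With premise 3, O(¬validate_transcript ⊃ ¬renew_prescription), the K-axiom yields O(¬renew_prescription).
The contrapositive of premise 9 (O(¬renew_policy ⊃ renew_prescription)) is O(¬renew_prescription ⊃ renew_policy), and O(¬renew_prescription) is already established, so O(renew_policy).
Premise 5, O(quarantine_ledger ⊃ ¬renew_policy), contraposes to O(renew_policy ⊃ ¬quarantine_ledger); with O(renew_policy) we get O(¬quarantine_ledger).
Premise 6, O(¬waive_policy ⊃ quarantine_ledger), contraposes to O(¬quarantine_ledger ⊃ waive_policy); with O(¬quarantine_ledger) we get O(waive_policy).
Premises 1, 2, 8, 11, 12 do not contribute to this derivation.
Thus O(waive_policy), which is F(¬waive_policy): ¬waive_policy is forbidden.

Forbidden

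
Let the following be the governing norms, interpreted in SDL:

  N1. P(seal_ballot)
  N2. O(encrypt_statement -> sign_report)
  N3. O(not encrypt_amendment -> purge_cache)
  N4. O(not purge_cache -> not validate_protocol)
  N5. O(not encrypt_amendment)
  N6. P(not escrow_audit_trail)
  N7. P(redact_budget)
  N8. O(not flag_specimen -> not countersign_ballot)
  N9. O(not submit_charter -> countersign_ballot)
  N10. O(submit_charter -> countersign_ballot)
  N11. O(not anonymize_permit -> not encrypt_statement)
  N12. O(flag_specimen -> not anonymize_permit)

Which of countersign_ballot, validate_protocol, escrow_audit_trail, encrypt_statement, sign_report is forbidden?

encrypt_statement

Premises 9 and 10 cover both cases: O(not submit_charter -> countersign_ballot) and O(submit_charter -> countersign_ballot). Since not submit_charter ∨ submit_charter is a tautology, O(countersign_ballot) follows.
The contrapositive of premise 8 (O(not flag_specimen -> not countersign_ballot)) is O(countersign_ballot -> flag_specimen), and O(countersign_ballot) is already established, so O(flag_specimen).
Premise 12 is O(flag_specimen -> not anonymize_permit); since O(flag_specimen), deontic closure gives O(not anonymize_permit).
Applying K to premise 11 (O(not anonymize_permit -> not encrypt_statement)) and O(not anonymize_permit) yields O(not encrypt_statement).
So O(not encrypt_statement) holds, i.e. encrypt_statement is forbidden. None of the other listed options is forbidden under the premises.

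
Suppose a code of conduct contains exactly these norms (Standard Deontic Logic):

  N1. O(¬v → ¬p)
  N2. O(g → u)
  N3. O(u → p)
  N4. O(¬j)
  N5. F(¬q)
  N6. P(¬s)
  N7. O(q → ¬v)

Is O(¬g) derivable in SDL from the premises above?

F(¬q) at premise 5 means O(q).
Applying K to premise 7 (O(q → ¬v)) and O(q) yields O(¬v).
From O(¬v) and premise 1, O(¬v → ¬p), we obtain O(¬p).
Premise 3 is O(u → p); contrapositively O(¬p → ¬u). Since O(¬p) holds, K gives O(¬u).
Premise 2, O(g → u), contraposes to O(¬u → ¬g); with O(¬u) we get O(¬g).
Premises 4, 6 do not contribute to this derivation.
So O(¬g) follows.

Yes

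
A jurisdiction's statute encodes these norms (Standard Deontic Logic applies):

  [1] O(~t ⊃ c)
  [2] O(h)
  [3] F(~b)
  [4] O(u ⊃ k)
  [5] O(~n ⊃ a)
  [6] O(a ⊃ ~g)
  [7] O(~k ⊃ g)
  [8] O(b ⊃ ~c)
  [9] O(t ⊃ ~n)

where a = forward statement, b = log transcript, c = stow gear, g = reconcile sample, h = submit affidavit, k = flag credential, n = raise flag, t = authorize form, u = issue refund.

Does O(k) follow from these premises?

Yes

F(~b) at premise 3 means O(b).
From O(b) and premise 8, O(b ⊃ ~c), we obtain O(~c).
Premise 1, O(~t ⊃ c), contraposes to O(~c ⊃ t); with O(~c) we get O(t).
Applying K to premise 9 (O(t ⊃ ~n)) and O(t) yields O(~n).
With premise 5, O(~n ⊃ a), the K-axiom yields O(a).
From O(a) and premise 6, O(a ⊃ ~g), we obtain O(~g).
The contrapositive of premise 7 (O(~k ⊃ g)) is O(~g ⊃ k), and O(~g) is already established, so O(k).
Premises 2, 4 do not contribute to this derivation.
So O(k) follows.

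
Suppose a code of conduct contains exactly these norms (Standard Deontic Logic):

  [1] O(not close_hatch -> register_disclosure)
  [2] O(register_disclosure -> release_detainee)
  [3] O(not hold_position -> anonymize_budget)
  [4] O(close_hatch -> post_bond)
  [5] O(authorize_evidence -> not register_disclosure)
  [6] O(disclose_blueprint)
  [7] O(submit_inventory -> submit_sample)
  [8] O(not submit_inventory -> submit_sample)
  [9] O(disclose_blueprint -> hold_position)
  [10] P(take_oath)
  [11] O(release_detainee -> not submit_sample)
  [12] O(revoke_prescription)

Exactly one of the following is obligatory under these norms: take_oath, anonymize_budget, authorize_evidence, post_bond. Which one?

Premises 8 and 7 are O(not submit_inventory -> submit_sample) and O(submit_inventory -> submit_sample); every ideal world satisfies not submit_inventory or submit_inventory, so in either case submit_sample holds — hence O(submit_sample).
Premise 11, O(release_detainee -> not submit_sample), contraposes to O(submit_sample -> not release_detainee); with O(submit_sample) we get O(not release_detainee).
The contrapositive of premise 2 (O(register_disclosure -> release_detainee)) is O(not release_detainee -> not register_disclosure), and O(not release_detainee) is already established, so O(not register_disclosure).
Premise 1 is O(not close_hatch -> register_disclosure); contrapositively O(not register_disclosure -> close_hatch). Since O(not register_disclosure) holds, K gives O(close_hatch).
From O(close_hatch) and premise 4, O(close_hatch -> post_bond), we obtain O(post_bond).
So O(post_bond) holds — post_bond is obligatory. None of the other listed options is made obligatory by any chain of premises.

post_bond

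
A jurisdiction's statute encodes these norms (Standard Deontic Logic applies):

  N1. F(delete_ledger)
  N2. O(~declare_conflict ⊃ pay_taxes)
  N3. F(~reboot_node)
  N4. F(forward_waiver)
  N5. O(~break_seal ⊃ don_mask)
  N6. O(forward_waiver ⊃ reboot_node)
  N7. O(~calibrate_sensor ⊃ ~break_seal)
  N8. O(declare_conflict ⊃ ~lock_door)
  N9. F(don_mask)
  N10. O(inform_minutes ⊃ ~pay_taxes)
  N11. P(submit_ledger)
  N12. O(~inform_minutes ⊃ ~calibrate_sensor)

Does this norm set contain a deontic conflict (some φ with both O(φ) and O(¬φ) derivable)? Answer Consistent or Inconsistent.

Consistent

Premise 6 is O(forward_waiver ⊃ reboot_node); even if O(reboot_node) held, inferring O(forward_waiver) would be affirming the consequent — invalid.
So O(forward_waiver) is not derivable, and the apparent clash with O(~forward_waiver) does not arise.
A world satisfying every obligation exists (e.g. break_seal=true, calibrate_sensor=true, declare_conflict=true, delete_ledger=false, don_mask=false, forward_waiver=false, inform_minutes=true, lock_door=false, pay_taxes=false, reboot_node=true, submit_ledger=false); no atom is both obligatory and forbidden, so the set is consistent.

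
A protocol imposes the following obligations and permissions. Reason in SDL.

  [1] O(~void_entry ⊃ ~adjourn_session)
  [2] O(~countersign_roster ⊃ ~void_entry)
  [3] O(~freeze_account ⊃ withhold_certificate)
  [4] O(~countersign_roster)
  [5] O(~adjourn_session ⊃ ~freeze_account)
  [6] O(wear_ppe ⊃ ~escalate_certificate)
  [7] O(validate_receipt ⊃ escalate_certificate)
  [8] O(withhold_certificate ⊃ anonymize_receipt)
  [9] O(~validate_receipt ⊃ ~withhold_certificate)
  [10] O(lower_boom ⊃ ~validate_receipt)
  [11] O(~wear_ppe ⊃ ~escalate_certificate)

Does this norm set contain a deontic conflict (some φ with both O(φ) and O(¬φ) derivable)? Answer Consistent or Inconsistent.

Premises 11 and 6 cover both cases: O(~wear_ppe ⊃ ~escalate_certificate) and O(wear_ppe ⊃ ~escalate_certificate). Since ~wear_ppe ∨ wear_ppe is a tautology, O(~escalate_certificate) follows.
Premise 7, O(validate_receipt ⊃ escalate_certificate), contraposes to O(~escalate_certificate ⊃ ~validate_receipt); with O(~escalate_certificate) we get O(~validate_receipt).
Premise 9 is O(~validate_receipt ⊃ ~withhold_certificate); since O(~validate_receipt), deontic closure gives O(~withhold_certificate).
The contrapositive of premise 3 (O(~freeze_account ⊃ withhold_certificate)) is O(~withhold_certificate ⊃ freeze_account), and O(~withhold_certificate) is already established, so O(freeze_account).
Premise 5 is O(~adjourn_session ⊃ ~freeze_account); contrapositively O(freeze_account ⊃ adjourn_session). Since O(freeze_account) holds, K gives O(adjourn_session).
Premise 1, O(~void_entry ⊃ ~adjourn_session), contraposes to O(adjourn_session ⊃ void_entry); with O(adjourn_session) we get O(void_entry).
Premise 2, O(~countersign_roster ⊃ ~void_entry), contraposes to O(void_entry ⊃ countersign_roster); with O(void_entry) we get O(countersign_roster).
However, premise 4 gives O(~countersign_roster).
We now have both O(countersign_roster) and O(~countersign_roster) — countersign_roster is simultaneously obligatory and forbidden, violating the D-axiom.

Inconsistent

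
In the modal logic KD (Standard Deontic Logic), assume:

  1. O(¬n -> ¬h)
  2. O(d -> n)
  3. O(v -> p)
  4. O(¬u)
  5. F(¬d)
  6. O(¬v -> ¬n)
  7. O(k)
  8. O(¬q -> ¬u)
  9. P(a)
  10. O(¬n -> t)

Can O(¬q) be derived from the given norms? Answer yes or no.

No

Premise 8 is O(¬q -> ¬u); even if O(¬u) held, inferring O(¬q) would be affirming the consequent — invalid.
No other premise forces O(¬q). An ideal world satisfying every premise can still have ¬q false, so O(¬q) is not derivable.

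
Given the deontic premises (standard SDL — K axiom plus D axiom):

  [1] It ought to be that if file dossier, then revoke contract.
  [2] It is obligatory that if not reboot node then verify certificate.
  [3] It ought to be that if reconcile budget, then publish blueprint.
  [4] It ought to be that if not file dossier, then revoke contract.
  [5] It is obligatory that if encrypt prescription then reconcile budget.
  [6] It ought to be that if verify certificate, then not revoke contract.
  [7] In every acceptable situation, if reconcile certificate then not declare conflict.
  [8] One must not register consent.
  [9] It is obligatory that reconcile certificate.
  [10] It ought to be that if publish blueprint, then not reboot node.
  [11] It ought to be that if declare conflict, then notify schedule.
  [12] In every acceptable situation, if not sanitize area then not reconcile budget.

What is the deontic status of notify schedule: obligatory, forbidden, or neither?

Premise 11 is O(declare_conflict → notify_schedule), but O(declare_conflict) is not derivable from the premises, so it does not yield O(notify_schedule).
No premise or chain of K-axiom applications forces O(notify_schedule), and none forces O(¬notify_schedule). So notify_schedule is neither obligatory nor forbidden under these norms.

Neither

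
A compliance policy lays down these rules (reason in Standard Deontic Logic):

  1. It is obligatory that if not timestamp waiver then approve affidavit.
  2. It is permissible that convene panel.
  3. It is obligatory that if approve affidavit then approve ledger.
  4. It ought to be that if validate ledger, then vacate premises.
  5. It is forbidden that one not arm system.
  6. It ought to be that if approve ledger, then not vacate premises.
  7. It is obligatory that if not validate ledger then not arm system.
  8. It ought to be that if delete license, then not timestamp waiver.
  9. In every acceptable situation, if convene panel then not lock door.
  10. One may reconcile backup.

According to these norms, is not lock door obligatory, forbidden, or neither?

Neither

Premise 9 is O(convene_panel → ¬lock_door), but O(convene_panel) is not derivable from the premises (the permission P(convene_panel) asserts only ¬O(¬convene_panel), not O(convene_panel)), so it does not yield O(¬lock_door).
No premise or chain of K-axiom applications forces O(¬lock_door), and none forces O(lock_door). So ¬lock_door is neither obligatory nor forbidden under these norms.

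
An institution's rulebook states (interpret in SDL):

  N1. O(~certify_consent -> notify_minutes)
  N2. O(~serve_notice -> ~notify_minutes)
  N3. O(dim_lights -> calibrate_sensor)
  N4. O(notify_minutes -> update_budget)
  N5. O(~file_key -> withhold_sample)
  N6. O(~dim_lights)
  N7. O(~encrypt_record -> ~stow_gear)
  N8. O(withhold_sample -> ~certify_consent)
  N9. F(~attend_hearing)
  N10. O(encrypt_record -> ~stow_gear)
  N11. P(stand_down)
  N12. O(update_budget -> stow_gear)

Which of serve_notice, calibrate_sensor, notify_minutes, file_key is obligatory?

file_key

Premises 7 and 10 are O(~encrypt_record -> ~stow_gear) and O(encrypt_record -> ~stow_gear); every ideal world satisfies ~encrypt_record or encrypt_record, so in either case ~stow_gear holds — hence O(~stow_gear).
Premise 12 is O(update_budget -> stow_gear); contrapositively O(~stow_gear -> ~update_budget). Since O(~stow_gear) holds, K gives O(~update_budget).
Premise 4, O(notify_minutes -> update_budget), contraposes to O(~update_budget -> ~notify_minutes); with O(~update_budget) we get O(~notify_minutes).
Premise 1 is O(~certify_consent -> notify_minutes); contrapositively O(~notify_minutes -> certify_consent). Since O(~notify_minutes) holds, K gives O(certify_consent).
The contrapositive of premise 8 (O(withhold_sample -> ~certify_consent)) is O(certify_consent -> ~withhold_sample), and O(certify_consent) is already established, so O(~withhold_sample).
The contrapositive of premise 5 (O(~file_key -> withhold_sample)) is O(~withhold_sample -> file_key), and O(~withhold_sample) is already established, so O(file_key).
So O(file_key) holds — file_key is obligatory. None of the other listed options is made obligatory by any chain of premises.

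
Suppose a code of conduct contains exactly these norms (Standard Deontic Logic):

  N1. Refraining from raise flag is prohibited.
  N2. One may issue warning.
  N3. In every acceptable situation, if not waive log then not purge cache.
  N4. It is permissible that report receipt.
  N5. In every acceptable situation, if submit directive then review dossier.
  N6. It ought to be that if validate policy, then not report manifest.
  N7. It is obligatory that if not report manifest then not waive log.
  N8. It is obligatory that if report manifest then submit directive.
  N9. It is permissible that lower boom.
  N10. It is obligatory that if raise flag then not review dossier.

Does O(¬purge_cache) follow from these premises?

Yes

Premise 1 is F(¬raise_flag), i.e. O(raise_flag).
From O(raise_flag) and premise 10, O(raise_flag → ¬review_dossier), we obtain O(¬review_dossier).
Premise 5, O(submit_directive → review_dossier), contraposes to O(¬review_dossier → ¬submit_directive); with O(¬review_dossier) we get O(¬submit_directive).
The contrapositive of premise 8 (O(report_manifest → submit_directive)) is O(¬submit_directive → ¬report_manifest), and O(¬submit_directive) is already established, so O(¬report_manifest).
Premise 7 is O(¬report_manifest → ¬waive_log); since O(¬report_manifest), deontic closure gives O(¬waive_log).
From O(¬waive_log) and premise 3, O(¬waive_log → ¬purge_cache), we obtain O(¬purge_cache).
Premises 2, 4, 6, 9 do not contribute to this derivation.
So O(¬purge_cache) follows.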